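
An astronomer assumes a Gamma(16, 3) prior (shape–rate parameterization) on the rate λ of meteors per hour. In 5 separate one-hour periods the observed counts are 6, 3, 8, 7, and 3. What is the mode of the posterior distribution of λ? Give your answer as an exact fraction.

21/4

Total count: 6 + 3 + 8 + 7 + 3 = 27.
Total exposure: 5 hours.
By Gamma–Poisson conjugacy, the posterior is Gamma(α + Σx, β + Σt) = Gamma(16 + 27, 3 + 5) = Gamma(43, 8).
Posterior mode = (α'−1)/β' = 42/8 = 21/4.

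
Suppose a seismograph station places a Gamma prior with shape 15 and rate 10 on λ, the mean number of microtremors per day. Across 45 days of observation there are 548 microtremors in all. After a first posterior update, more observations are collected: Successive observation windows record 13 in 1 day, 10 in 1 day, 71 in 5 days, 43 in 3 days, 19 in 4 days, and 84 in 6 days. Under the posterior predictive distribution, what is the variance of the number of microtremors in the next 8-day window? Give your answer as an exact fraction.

533192/5625

Total count 548 over total exposure 45 days.
After the first batch: Gamma(15 + 548, 10 + 45) = Gamma(563, 55).
Total count: 13 + 10 + 71 + 43 + 19 + 84 = 240.
Total exposure: 1 + 1 + 5 + 3 + 4 + 6 = 20 days.
After the second batch: Gamma(563 + 240, 55 + 20) = Gamma(803, 75).
The posterior predictive for a window of length T is Negative Binomial with variance T·α'·(β'+T)/β'² = 8·803·83/5625 = 533192/5625.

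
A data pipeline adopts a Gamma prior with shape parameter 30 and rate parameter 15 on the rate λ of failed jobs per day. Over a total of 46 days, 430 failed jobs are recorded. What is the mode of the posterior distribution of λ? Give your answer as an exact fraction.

459/61

Total count 430 over total exposure 46 days.
By Gamma–Poisson conjugacy, the posterior is Gamma(α + Σx, β + Σt) = Gamma(30 + 430, 15 + 46) = Gamma(460, 61).
Posterior mode = (α'−1)/β' = 459/61.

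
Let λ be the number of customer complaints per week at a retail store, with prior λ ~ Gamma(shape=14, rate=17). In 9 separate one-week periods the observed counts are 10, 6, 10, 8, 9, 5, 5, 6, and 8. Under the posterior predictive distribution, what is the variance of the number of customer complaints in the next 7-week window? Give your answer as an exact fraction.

Total count: 10 + 6 + 10 + 8 + 9 + 5 + 5 + 6 + 8 = 67.
Total exposure: 9 weeks.
Conjugate update: add total count to the shape and total exposure to the rate, giving Gamma(81, 26).
The posterior predictive for a window of length T is Negative Binomial with variance T·α'·(β'+T)/β'² = 7·81·33/676 = 18711/676.

18711/676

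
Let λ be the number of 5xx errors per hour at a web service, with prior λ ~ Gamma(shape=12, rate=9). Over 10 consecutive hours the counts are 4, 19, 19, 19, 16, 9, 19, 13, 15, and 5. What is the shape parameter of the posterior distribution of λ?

150

Total count: 4 + 19 + 19 + 19 + 16 + 9 + 19 + 13 + 15 + 5 = 138.
Total exposure: 10 hours.
By Gamma–Poisson conjugacy, the posterior is Gamma(α + Σx, β + Σt) = Gamma(12 + 138, 9 + 10) = Gamma(150, 19).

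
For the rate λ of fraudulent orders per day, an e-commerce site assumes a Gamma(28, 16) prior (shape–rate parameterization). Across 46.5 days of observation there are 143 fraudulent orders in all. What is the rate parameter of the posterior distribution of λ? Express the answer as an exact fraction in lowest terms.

Total count 143 over total exposure 46.5 days.
Gamma(α, β) with Poisson data over total exposure Σt gives posterior Gamma(α+Σx, β+Σt) = Gamma(171, 125/2).

125/2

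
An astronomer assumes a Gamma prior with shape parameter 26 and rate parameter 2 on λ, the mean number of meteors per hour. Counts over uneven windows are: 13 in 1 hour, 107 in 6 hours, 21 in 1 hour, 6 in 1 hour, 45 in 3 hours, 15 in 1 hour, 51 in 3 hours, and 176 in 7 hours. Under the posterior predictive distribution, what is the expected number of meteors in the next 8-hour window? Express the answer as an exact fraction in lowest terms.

736/5

Total count: 13 + 107 + 21 + 6 + 45 + 15 + 51 + 176 = 434.
Total exposure: 1 + 6 + 1 + 1 + 3 + 1 + 3 + 7 = 23 hours.
The Gamma prior is conjugate for the Poisson rate, so λ | data ~ Gamma(26+434, 2+23) = Gamma(460, 25).
Predictive mean over an 8-hour window = T·E[λ|data] = 8·460/25 = 736/5.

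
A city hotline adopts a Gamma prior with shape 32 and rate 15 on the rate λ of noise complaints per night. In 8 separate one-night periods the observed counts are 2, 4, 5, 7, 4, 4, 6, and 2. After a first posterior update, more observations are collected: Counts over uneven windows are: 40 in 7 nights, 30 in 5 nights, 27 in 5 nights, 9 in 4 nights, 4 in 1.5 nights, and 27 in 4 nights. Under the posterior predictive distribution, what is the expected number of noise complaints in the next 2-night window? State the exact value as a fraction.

Total count: 2 + 4 + 5 + 7 + 4 + 4 + 6 + 2 = 34.
Total exposure: 8 nights.
After the first batch: Gamma(32 + 34, 15 + 8) = Gamma(66, 23).
Total count: 40 + 30 + 27 + 9 + 4 + 27 = 137.
Total exposure: 7 + 5 + 5 + 4 + 1.5 + 4 = 26.5 nights.
After the second batch: Gamma(66 + 137, 23 + 26.5) = Gamma(203, 99/2).
Predictive mean over a 2-night window = T·E[λ|data] = 2·203/(99/2) = 812/99.

812/99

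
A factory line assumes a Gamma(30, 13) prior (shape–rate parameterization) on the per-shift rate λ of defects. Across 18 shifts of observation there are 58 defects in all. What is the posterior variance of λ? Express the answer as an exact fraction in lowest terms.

88/961

Total count 58 over total exposure 18 shifts.
The Gamma prior is conjugate for the Poisson rate, so λ | data ~ Gamma(30+58, 13+18) = Gamma(88, 31).
Posterior variance = α'/β'² = 88/961.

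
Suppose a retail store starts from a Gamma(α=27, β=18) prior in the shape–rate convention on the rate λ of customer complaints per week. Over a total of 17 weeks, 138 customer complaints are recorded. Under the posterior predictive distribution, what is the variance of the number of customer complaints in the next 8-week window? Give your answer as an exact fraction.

11352/245

Total count 138 over total exposure 17 weeks.
By Gamma–Poisson conjugacy, the posterior is Gamma(α + Σx, β + Σt) = Gamma(27 + 138, 18 + 17) = Gamma(165, 35).
The posterior predictive for a window of length T is Negative Binomial with variance T·α'·(β'+T)/β'² = 8·165·43/1225 = 11352/245.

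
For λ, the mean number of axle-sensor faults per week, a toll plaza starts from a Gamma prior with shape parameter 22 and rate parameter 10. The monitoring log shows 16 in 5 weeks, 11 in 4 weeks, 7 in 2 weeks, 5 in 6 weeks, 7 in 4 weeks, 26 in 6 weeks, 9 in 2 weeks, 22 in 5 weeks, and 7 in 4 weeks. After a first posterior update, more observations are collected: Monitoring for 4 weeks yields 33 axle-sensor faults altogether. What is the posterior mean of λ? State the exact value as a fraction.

Total count: 16 + 11 + 7 + 5 + 7 + 26 + 9 + 22 + 7 = 110.
Total exposure: 5 + 4 + 2 + 6 + 4 + 6 + 2 + 5 + 4 = 38 weeks.
After the first batch: Gamma(22 + 110, 10 + 38) = Gamma(132, 48).
Total count 33 over total exposure 4 weeks.
After the second batch: Gamma(132 + 33, 48 + 4) = Gamma(165, 52).
Posterior mean = α'/β' = 165/52.

165/52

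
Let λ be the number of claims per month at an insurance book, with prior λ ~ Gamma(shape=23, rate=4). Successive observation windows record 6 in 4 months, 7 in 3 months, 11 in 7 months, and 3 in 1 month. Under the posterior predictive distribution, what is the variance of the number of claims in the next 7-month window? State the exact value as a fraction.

9100/361

Total count: 6 + 7 + 11 + 3 = 27.
Total exposure: 4 + 3 + 7 + 1 = 15 months.
The Gamma prior is conjugate for the Poisson rate, so λ | data ~ Gamma(23+27, 4+15) = Gamma(50, 19).
The posterior predictive for a window of length T is Negative Binomial with variance T·α'·(β'+T)/β'² = 7·50·26/361 = 9100/361.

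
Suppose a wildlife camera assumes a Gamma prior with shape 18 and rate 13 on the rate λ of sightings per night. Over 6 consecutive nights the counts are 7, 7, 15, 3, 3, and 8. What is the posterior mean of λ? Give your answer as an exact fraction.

61/19

Total count: 7 + 7 + 15 + 3 + 3 + 8 = 43.
Total exposure: 6 nights.
Gamma(α, β) with Poisson data over total exposure Σt gives posterior Gamma(α+Σx, β+Σt) = Gamma(61, 19).
Posterior mean = α'/β' = 61/19.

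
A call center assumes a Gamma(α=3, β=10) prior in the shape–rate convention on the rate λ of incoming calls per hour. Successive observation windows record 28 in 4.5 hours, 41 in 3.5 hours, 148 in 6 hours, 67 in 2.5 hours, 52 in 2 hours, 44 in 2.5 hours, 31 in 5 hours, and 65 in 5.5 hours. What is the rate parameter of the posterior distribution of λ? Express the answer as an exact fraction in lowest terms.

Total count: 28 + 41 + 148 + 67 + 52 + 44 + 31 + 65 = 476.
Total exposure: 4.5 + 3.5 + 6 + 2.5 + 2 + 2.5 + 5 + 5.5 = 31.5 hours.
Gamma(α, β) with Poisson data over total exposure Σt gives posterior Gamma(α+Σx, β+Σt) = Gamma(479, 83/2).

83/2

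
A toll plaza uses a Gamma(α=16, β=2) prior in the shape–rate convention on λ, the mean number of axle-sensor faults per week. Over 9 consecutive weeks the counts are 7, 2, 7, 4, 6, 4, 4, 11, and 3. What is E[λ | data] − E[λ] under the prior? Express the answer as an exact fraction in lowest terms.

Total count: 7 + 2 + 7 + 4 + 6 + 4 + 4 + 11 + 3 = 48.
Total exposure: 9 weeks.
By Gamma–Poisson conjugacy, the posterior is Gamma(α + Σx, β + Σt) = Gamma(16 + 48, 2 + 9) = Gamma(64, 11).
Posterior mean = 64/11 = 64/11; prior mean = 16/2 = 8. Difference = 64/11 − 8 = -24/11.

-24/11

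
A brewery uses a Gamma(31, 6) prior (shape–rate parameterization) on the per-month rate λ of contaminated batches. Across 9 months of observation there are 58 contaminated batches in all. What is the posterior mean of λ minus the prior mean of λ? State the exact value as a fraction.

23/30

Total count 58 over total exposure 9 months.
The Gamma prior is conjugate for the Poisson rate, so λ | data ~ Gamma(31+58, 6+9) = Gamma(89, 15).
Posterior mean = 89/15 = 89/15; prior mean = 31/6 = 31/6. Difference = 89/15 − 31/6 = 23/30.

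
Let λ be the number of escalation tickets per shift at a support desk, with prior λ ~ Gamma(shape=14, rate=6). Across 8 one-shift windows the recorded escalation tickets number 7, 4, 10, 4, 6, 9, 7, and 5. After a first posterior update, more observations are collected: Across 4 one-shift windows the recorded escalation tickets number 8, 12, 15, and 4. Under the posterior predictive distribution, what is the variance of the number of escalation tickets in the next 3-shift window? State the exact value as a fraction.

245/12

Total count: 7 + 4 + 10 + 4 + 6 + 9 + 7 + 5 = 52.
Total exposure: 8 shifts.
After the first batch: Gamma(14 + 52, 6 + 8) = Gamma(66, 14).
Total count: 8 + 12 + 15 + 4 = 39.
Total exposure: 4 shifts.
After the second batch: Gamma(66 + 39, 14 + 4) = Gamma(105, 18).
The posterior predictive for a window of length T is Negative Binomial with variance T·α'·(β'+T)/β'² = 3·105·21/324 = 245/12.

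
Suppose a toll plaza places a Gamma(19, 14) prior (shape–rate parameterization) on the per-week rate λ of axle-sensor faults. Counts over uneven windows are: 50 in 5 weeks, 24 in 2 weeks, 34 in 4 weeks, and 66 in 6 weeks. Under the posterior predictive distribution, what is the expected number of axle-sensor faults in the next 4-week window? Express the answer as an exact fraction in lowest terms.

772/31

Total count: 50 + 24 + 34 + 66 = 174.
Total exposure: 5 + 2 + 4 + 6 = 17 weeks.
Posterior: α' = 19 + 174 = 193, β' = 14 + 17 = 31.
Predictive mean over a 4-week window = T·E[λ|data] = 4·193/31 = 772/31.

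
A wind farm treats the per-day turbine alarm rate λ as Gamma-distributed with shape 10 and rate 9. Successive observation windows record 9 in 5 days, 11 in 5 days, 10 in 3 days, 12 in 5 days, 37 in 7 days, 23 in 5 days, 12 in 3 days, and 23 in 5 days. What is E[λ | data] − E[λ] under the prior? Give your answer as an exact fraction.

853/423

Total count: 9 + 11 + 10 + 12 + 37 + 23 + 12 + 23 = 137.
Total exposure: 5 + 5 + 3 + 5 + 7 + 5 + 3 + 5 = 38 days.
Posterior: α' = 10 + 137 = 147, β' = 9 + 38 = 47.
Posterior mean = 147/47 = 147/47; prior mean = 10/9 = 10/9. Difference = 147/47 − 10/9 = 853/423.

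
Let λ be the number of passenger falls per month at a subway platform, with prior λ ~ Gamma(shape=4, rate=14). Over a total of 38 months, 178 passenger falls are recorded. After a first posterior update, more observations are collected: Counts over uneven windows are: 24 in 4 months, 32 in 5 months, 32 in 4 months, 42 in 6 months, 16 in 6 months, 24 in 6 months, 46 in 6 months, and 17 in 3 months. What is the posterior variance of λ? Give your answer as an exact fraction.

Total count 178 over total exposure 38 months.
After the first batch: Gamma(4 + 178, 14 + 38) = Gamma(182, 52).
Total count: 24 + 32 + 32 + 42 + 16 + 24 + 46 + 17 = 233.
Total exposure: 4 + 5 + 4 + 6 + 6 + 6 + 6 + 3 = 40 months.
After the second batch: Gamma(182 + 233, 52 + 40) = Gamma(415, 92).
Posterior variance = α'/β'² = 415/8464.

415/8464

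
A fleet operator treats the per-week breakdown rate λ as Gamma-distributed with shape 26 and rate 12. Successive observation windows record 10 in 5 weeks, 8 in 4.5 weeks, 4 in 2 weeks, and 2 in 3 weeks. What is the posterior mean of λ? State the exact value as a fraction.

Total count: 10 + 8 + 4 + 2 = 24.
Total exposure: 5 + 4.5 + 2 + 3 = 14.5 weeks.
By Gamma–Poisson conjugacy, the posterior is Gamma(α + Σx, β + Σt) = Gamma(26 + 24, 12 + 14.5) = Gamma(50, 53/2).
Posterior mean = α'/β' = 50/(53/2) = 100/53.

100/53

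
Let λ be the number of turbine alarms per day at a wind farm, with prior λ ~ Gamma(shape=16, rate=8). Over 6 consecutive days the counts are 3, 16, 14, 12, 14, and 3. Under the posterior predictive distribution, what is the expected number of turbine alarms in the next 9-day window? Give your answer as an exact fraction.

Total count: 3 + 16 + 14 + 12 + 14 + 3 = 62.
Total exposure: 6 days.
Posterior: α' = 16 + 62 = 78, β' = 8 + 6 = 14.
Predictive mean over a 9-day window = T·E[λ|data] = 9·78/14 = 351/7.

351/7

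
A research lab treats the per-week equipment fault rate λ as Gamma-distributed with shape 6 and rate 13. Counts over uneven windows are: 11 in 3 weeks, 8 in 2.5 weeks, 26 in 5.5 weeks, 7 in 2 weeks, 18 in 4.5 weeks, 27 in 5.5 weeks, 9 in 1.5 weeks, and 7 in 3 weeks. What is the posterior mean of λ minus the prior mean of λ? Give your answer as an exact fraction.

2608/1053

Total count: 11 + 8 + 26 + 7 + 18 + 27 + 9 + 7 = 113.
Total exposure: 3 + 2.5 + 5.5 + 2 + 4.5 + 5.5 + 1.5 + 3 = 27.5 weeks.
By Gamma–Poisson conjugacy, the posterior is Gamma(α + Σx, β + Σt) = Gamma(6 + 113, 13 + 27.5) = Gamma(119, 81/2).
Posterior mean = 119/(81/2) = 238/81; prior mean = 6/13 = 6/13. Difference = 238/81 − 6/13 = 2608/1053.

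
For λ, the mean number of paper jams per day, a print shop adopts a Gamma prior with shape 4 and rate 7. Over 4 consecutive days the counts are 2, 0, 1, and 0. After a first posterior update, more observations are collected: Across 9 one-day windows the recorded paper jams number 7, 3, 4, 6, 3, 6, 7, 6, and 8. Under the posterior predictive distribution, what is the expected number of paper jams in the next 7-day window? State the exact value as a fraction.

Total count: 2 + 0 + 1 + 0 = 3.
Total exposure: 4 days.
After the first batch: Gamma(4 + 3, 7 + 4) = Gamma(7, 11).
Total count: 7 + 3 + 4 + 6 + 3 + 6 + 7 + 6 + 8 = 50.
Total exposure: 9 days.
After the second batch: Gamma(7 + 50, 11 + 9) = Gamma(57, 20).
Predictive mean over a 7-day window = T·E[λ|data] = 7·57/20 = 399/20.

399/20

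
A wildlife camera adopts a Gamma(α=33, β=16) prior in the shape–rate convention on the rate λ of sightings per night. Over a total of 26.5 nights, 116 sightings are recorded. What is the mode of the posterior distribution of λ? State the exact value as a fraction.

296/85

Total count 116 over total exposure 26.5 nights.
By Gamma–Poisson conjugacy, the posterior is Gamma(α + Σx, β + Σt) = Gamma(33 + 116, 16 + 26.5) = Gamma(149, 85/2).
Posterior mode = (α'−1)/β' = 148/(85/2) = 296/85.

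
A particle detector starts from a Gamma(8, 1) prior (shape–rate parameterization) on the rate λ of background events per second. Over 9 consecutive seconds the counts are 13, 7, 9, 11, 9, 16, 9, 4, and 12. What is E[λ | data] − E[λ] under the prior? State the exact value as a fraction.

9/5

Total count: 13 + 7 + 9 + 11 + 9 + 16 + 9 + 4 + 12 = 90.
Total exposure: 9 seconds.
Posterior: α' = 8 + 90 = 98, β' = 1 + 9 = 10.
Posterior mean = 98/10 = 49/5; prior mean = 8/1 = 8. Difference = 49/5 − 8 = 9/5.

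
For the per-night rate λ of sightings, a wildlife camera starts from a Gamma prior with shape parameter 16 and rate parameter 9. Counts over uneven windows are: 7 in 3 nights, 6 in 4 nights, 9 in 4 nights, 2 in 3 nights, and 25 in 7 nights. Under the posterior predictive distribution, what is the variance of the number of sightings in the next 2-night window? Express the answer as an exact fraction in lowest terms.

208/45

Total count: 7 + 6 + 9 + 2 + 25 = 49.
Total exposure: 3 + 4 + 4 + 3 + 7 = 21 nights.
By Gamma–Poisson conjugacy, the posterior is Gamma(α + Σx, β + Σt) = Gamma(16 + 49, 9 + 21) = Gamma(65, 30).
The posterior predictive for a window of length T is Negative Binomial with variance T·α'·(β'+T)/β'² = 2·65·32/900 = 208/45.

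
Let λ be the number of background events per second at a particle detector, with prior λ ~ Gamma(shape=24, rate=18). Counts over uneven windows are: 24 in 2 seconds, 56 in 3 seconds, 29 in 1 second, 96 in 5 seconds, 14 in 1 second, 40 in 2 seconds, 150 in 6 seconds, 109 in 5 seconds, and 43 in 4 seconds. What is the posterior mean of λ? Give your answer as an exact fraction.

585/47

Total count: 24 + 56 + 29 + 96 + 14 + 40 + 150 + 109 + 43 = 561.
Total exposure: 2 + 3 + 1 + 5 + 1 + 2 + 6 + 5 + 4 = 29 seconds.
By Gamma–Poisson conjugacy, the posterior is Gamma(α + Σx, β + Σt) = Gamma(24 + 561, 18 + 29) = Gamma(585, 47).
Posterior mean = α'/β' = 585/47.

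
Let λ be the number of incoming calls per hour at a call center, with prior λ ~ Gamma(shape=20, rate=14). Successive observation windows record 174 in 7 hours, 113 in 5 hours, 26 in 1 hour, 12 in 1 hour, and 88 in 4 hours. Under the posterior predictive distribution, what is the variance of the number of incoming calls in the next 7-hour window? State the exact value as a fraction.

118209/1024

Total count: 174 + 113 + 26 + 12 + 88 = 413.
Total exposure: 7 + 5 + 1 + 1 + 4 = 18 hours.
Posterior: α' = 20 + 413 = 433, β' = 14 + 18 = 32.
The posterior predictive for a window of length T is Negative Binomial with variance T·α'·(β'+T)/β'² = 7·433·39/1024 = 118209/1024.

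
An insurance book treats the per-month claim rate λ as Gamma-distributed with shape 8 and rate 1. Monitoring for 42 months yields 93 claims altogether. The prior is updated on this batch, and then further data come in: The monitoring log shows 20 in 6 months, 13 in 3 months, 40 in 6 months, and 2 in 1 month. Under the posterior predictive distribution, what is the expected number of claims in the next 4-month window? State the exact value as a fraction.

Total count 93 over total exposure 42 months.
After the first batch: Gamma(8 + 93, 1 + 42) = Gamma(101, 43).
Total count: 20 + 13 + 40 + 2 = 75.
Total exposure: 6 + 3 + 6 + 1 = 16 months.
After the second batch: Gamma(101 + 75, 43 + 16) = Gamma(176, 59).
Predictive mean over a 4-month window = T·E[λ|data] = 4·176/59 = 704/59.

704/59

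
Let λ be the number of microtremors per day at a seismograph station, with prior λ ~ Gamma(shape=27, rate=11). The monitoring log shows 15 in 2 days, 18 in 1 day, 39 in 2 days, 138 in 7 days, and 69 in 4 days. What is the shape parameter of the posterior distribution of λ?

Total count: 15 + 18 + 39 + 138 + 69 = 279.
Total exposure: 2 + 1 + 2 + 7 + 4 = 16 days.
Posterior: α' = 27 + 279 = 306, β' = 11 + 16 = 27.

306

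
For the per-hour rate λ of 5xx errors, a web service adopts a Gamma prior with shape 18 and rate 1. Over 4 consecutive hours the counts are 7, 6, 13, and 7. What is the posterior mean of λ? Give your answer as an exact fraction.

51/5

Total count: 7 + 6 + 13 + 7 = 33.
Total exposure: 4 hours.
By Gamma–Poisson conjugacy, the posterior is Gamma(α + Σx, β + Σt) = Gamma(18 + 33, 1 + 4) = Gamma(51, 5).
Posterior mean = α'/β' = 51/5.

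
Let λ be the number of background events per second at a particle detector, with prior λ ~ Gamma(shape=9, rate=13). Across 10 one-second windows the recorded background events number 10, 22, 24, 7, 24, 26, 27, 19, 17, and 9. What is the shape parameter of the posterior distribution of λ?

194

Total count: 10 + 22 + 24 + 7 + 24 + 26 + 27 + 19 + 17 + 9 = 185.
Total exposure: 10 seconds.
The Gamma prior is conjugate for the Poisson rate, so λ | data ~ Gamma(9+185, 13+10) = Gamma(194, 23).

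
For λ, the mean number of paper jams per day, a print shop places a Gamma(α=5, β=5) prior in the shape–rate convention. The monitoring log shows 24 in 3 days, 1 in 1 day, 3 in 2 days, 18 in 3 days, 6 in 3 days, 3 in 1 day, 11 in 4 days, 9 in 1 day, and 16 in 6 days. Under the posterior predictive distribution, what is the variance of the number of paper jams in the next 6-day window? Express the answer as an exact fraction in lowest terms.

20160/841

Total count: 24 + 1 + 3 + 18 + 6 + 3 + 11 + 9 + 16 = 91.
Total exposure: 3 + 1 + 2 + 3 + 3 + 1 + 4 + 1 + 6 = 24 days.
Gamma(α, β) with Poisson data over total exposure Σt gives posterior Gamma(α+Σx, β+Σt) = Gamma(96, 29).
The posterior predictive for a window of length T is Negative Binomial with variance T·α'·(β'+T)/β'² = 6·96·35/841 = 20160/841.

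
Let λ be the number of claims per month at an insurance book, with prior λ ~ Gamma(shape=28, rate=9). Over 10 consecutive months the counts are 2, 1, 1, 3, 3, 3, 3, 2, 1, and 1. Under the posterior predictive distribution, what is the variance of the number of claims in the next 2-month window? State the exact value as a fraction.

Total count: 2 + 1 + 1 + 3 + 3 + 3 + 3 + 2 + 1 + 1 = 20.
Total exposure: 10 months.
The Gamma prior is conjugate for the Poisson rate, so λ | data ~ Gamma(28+20, 9+10) = Gamma(48, 19).
The posterior predictive for a window of length T is Negative Binomial with variance T·α'·(β'+T)/β'² = 2·48·21/361 = 2016/361.

2016/361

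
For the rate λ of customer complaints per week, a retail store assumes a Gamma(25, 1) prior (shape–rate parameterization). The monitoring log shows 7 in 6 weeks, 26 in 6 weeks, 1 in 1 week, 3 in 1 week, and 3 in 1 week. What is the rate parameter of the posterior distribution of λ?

Total count: 7 + 26 + 1 + 3 + 3 = 40.
Total exposure: 6 + 6 + 1 + 1 + 1 = 15 weeks.
By Gamma–Poisson conjugacy, the posterior is Gamma(α + Σx, β + Σt) = Gamma(25 + 40, 1 + 15) = Gamma(65, 16).

16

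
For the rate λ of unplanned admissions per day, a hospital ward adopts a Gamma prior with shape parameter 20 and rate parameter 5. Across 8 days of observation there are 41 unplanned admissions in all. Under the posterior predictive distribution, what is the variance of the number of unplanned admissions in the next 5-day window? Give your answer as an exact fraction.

Total count 41 over total exposure 8 days.
By Gamma–Poisson conjugacy, the posterior is Gamma(α + Σx, β + Σt) = Gamma(20 + 41, 5 + 8) = Gamma(61, 13).
The posterior predictive for a window of length T is Negative Binomial with variance T·α'·(β'+T)/β'² = 5·61·18/169 = 5490/169.

5490/169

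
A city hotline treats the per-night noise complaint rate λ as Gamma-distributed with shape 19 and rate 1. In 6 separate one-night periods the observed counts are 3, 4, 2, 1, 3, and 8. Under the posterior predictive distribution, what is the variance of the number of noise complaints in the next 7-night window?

Total count: 3 + 4 + 2 + 1 + 3 + 8 = 21.
Total exposure: 6 nights.
By Gamma–Poisson conjugacy, the posterior is Gamma(α + Σx, β + Σt) = Gamma(19 + 21, 1 + 6) = Gamma(40, 7).
The posterior predictive for a window of length T is Negative Binomial with variance T·α'·(β'+T)/β'² = 7·40·14/49 = 80.

80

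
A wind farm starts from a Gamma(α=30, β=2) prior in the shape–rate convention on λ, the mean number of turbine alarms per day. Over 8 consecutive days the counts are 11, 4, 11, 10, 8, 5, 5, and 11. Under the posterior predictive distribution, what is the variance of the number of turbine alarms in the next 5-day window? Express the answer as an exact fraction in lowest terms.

285/4

Total count: 11 + 4 + 11 + 10 + 8 + 5 + 5 + 11 = 65.
Total exposure: 8 days.
Posterior: α' = 30 + 65 = 95, β' = 2 + 8 = 10.
The posterior predictive for a window of length T is Negative Binomial with variance T·α'·(β'+T)/β'² = 5·95·15/100 = 285/4.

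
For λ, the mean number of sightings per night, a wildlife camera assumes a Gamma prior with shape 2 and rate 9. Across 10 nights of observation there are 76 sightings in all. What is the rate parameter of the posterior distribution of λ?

19

Total count 76 over total exposure 10 nights.
The Gamma prior is conjugate for the Poisson rate, so λ | data ~ Gamma(2+76, 9+10) = Gamma(78, 19).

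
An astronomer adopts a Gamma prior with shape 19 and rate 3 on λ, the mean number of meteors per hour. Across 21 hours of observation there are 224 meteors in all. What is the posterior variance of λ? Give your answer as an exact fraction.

Total count 224 over total exposure 21 hours.
Posterior: α' = 19 + 224 = 243, β' = 3 + 21 = 24.
Posterior variance = α'/β'² = 243/576 = 27/64.

27/64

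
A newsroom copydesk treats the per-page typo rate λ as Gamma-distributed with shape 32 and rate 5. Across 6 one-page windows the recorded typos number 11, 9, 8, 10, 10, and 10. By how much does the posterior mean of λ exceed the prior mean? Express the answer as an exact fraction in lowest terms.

Total count: 11 + 9 + 8 + 10 + 10 + 10 = 58.
Total exposure: 6 pages.
Gamma(α, β) with Poisson data over total exposure Σt gives posterior Gamma(α+Σx, β+Σt) = Gamma(90, 11).
Posterior mean = 90/11 = 90/11; prior mean = 32/5 = 32/5. Difference = 90/11 − 32/5 = 98/55.

98/55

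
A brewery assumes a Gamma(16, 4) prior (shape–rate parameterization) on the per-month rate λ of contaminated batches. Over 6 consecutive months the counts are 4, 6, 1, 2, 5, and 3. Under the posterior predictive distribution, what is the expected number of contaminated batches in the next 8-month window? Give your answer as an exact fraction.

Total count: 4 + 6 + 1 + 2 + 5 + 3 = 21.
Total exposure: 6 months.
Conjugate update: add total count to the shape and total exposure to the rate, giving Gamma(37, 10).
Predictive mean over an 8-month window = T·E[λ|data] = 8·37/10 = 148/5.

148/5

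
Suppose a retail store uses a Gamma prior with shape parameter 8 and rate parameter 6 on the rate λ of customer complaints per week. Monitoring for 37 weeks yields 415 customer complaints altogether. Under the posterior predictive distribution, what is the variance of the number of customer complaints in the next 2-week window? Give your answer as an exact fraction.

Total count 415 over total exposure 37 weeks.
By Gamma–Poisson conjugacy, the posterior is Gamma(α + Σx, β + Σt) = Gamma(8 + 415, 6 + 37) = Gamma(423, 43).
The posterior predictive for a window of length T is Negative Binomial with variance T·α'·(β'+T)/β'² = 2·423·45/1849 = 38070/1849.

38070/1849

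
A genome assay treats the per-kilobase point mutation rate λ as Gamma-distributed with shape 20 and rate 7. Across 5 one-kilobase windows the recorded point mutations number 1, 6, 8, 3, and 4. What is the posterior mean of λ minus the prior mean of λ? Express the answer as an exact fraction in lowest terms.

9/14

Total count: 1 + 6 + 8 + 3 + 4 = 22.
Total exposure: 5 kilobases.
Gamma(α, β) with Poisson data over total exposure Σt gives posterior Gamma(α+Σx, β+Σt) = Gamma(42, 12).
Posterior mean = 42/12 = 7/2; prior mean = 20/7 = 20/7. Difference = 7/2 − 20/7 = 9/14.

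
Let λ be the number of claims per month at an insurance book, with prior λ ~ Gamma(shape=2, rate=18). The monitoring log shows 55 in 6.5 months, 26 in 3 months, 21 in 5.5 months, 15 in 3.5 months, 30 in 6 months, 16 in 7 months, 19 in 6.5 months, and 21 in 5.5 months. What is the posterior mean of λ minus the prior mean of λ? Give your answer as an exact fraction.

29/9

Total count: 55 + 26 + 21 + 15 + 30 + 16 + 19 + 21 = 203.
Total exposure: 6.5 + 3 + 5.5 + 3.5 + 6 + 7 + 6.5 + 5.5 = 43.5 months.
By Gamma–Poisson conjugacy, the posterior is Gamma(α + Σx, β + Σt) = Gamma(2 + 203, 18 + 43.5) = Gamma(205, 123/2).
Posterior mean = 205/(123/2) = 10/3; prior mean = 2/18 = 1/9. Difference = 10/3 − 1/9 = 29/9.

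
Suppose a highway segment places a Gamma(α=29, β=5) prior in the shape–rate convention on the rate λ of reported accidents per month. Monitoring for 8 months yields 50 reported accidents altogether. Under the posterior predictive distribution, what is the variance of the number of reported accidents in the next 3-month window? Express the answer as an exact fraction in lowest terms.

3792/169

Total count 50 over total exposure 8 months.
Conjugate update: add total count to the shape and total exposure to the rate, giving Gamma(79, 13).
The posterior predictive for a window of length T is Negative Binomial with variance T·α'·(β'+T)/β'² = 3·79·16/169 = 3792/169.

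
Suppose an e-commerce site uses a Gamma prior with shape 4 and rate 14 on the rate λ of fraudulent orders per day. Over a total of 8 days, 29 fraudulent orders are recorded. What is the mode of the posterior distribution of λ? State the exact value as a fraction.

16/11

Total count 29 over total exposure 8 days.
Gamma(α, β) with Poisson data over total exposure Σt gives posterior Gamma(α+Σx, β+Σt) = Gamma(33, 22).
Posterior mode = (α'−1)/β' = 32/22 = 16/11.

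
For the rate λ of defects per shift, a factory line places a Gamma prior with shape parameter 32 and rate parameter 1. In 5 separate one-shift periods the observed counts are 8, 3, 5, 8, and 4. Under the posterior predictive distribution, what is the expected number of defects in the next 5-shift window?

Total count: 8 + 3 + 5 + 8 + 4 = 28.
Total exposure: 5 shifts.
Posterior: α' = 32 + 28 = 60, β' = 1 + 5 = 6.
Predictive mean over a 5-shift window = T·E[λ|data] = 5·60/6 = 50.

50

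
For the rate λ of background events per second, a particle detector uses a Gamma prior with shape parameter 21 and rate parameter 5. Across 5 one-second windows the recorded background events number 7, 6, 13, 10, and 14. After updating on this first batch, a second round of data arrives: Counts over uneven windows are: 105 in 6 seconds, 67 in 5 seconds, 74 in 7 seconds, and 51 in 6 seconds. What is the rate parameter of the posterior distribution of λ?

34

Total count: 7 + 6 + 13 + 10 + 14 = 50.
Total exposure: 5 seconds.
After the first batch: Gamma(21 + 50, 5 + 5) = Gamma(71, 10).
Total count: 105 + 67 + 74 + 51 = 297.
Total exposure: 6 + 5 + 7 + 6 = 24 seconds.
After the second batch: Gamma(71 + 297, 10 + 24) = Gamma(368, 34).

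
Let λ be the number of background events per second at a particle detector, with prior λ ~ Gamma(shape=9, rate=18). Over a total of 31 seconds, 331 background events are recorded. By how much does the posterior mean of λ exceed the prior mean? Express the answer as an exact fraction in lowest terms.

Total count 331 over total exposure 31 seconds.
Posterior: α' = 9 + 331 = 340, β' = 18 + 31 = 49.
Posterior mean = 340/49 = 340/49; prior mean = 9/18 = 1/2. Difference = 340/49 − 1/2 = 631/98.

631/98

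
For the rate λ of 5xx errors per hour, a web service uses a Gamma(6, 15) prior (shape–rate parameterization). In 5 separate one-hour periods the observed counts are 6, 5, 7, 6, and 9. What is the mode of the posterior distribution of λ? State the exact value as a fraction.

Total count: 6 + 5 + 7 + 6 + 9 = 33.
Total exposure: 5 hours.
By Gamma–Poisson conjugacy, the posterior is Gamma(α + Σx, β + Σt) = Gamma(6 + 33, 15 + 5) = Gamma(39, 20).
Posterior mode = (α'−1)/β' = 38/20 = 19/10.

19/10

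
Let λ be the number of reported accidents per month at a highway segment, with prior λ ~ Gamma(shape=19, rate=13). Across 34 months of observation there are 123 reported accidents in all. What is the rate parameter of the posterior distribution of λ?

Total count 123 over total exposure 34 months.
Conjugate update: add total count to the shape and total exposure to the rate, giving Gamma(142, 47).

47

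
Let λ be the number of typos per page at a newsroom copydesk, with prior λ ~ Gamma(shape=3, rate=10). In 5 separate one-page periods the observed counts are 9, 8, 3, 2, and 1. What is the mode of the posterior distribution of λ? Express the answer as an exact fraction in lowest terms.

5/3

Total count: 9 + 8 + 3 + 2 + 1 = 23.
Total exposure: 5 pages.
The Gamma prior is conjugate for the Poisson rate, so λ | data ~ Gamma(3+23, 10+5) = Gamma(26, 15).
Posterior mode = (α'−1)/β' = 25/15 = 5/3.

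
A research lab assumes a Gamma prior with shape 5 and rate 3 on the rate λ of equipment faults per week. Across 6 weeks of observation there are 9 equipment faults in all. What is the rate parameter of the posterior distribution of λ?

Total count 9 over total exposure 6 weeks.
Conjugate update: add total count to the shape and total exposure to the rate, giving Gamma(14, 9).

9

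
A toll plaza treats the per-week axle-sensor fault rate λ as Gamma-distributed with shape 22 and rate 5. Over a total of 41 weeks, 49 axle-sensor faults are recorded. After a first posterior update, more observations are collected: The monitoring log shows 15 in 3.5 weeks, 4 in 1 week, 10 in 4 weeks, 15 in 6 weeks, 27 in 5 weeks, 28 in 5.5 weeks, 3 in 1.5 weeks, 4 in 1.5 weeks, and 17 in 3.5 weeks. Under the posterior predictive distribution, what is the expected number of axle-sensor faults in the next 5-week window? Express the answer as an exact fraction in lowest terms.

388/31

Total count 49 over total exposure 41 weeks.
After the first batch: Gamma(22 + 49, 5 + 41) = Gamma(71, 46).
Total count: 15 + 4 + 10 + 15 + 27 + 28 + 3 + 4 + 17 = 123.
Total exposure: 3.5 + 1 + 4 + 6 + 5 + 5.5 + 1.5 + 1.5 + 3.5 = 31.5 weeks.
After the second batch: Gamma(71 + 123, 46 + 31.5) = Gamma(194, 155/2).
Predictive mean over a 5-week window = T·E[λ|data] = 5·194/(155/2) = 388/31.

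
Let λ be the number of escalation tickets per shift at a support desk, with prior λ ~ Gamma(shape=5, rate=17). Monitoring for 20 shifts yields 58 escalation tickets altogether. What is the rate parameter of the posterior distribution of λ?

37

Total count 58 over total exposure 20 shifts.
By Gamma–Poisson conjugacy, the posterior is Gamma(α + Σx, β + Σt) = Gamma(5 + 58, 17 + 20) = Gamma(63, 37).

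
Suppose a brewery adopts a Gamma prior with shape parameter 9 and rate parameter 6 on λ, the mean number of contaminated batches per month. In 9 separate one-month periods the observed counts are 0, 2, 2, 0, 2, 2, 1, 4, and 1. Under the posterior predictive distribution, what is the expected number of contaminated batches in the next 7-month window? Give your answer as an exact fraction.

Total count: 0 + 2 + 2 + 0 + 2 + 2 + 1 + 4 + 1 = 14.
Total exposure: 9 months.
By Gamma–Poisson conjugacy, the posterior is Gamma(α + Σx, β + Σt) = Gamma(9 + 14, 6 + 9) = Gamma(23, 15).
Predictive mean over a 7-month window = T·E[λ|data] = 7·23/15 = 161/15.

161/15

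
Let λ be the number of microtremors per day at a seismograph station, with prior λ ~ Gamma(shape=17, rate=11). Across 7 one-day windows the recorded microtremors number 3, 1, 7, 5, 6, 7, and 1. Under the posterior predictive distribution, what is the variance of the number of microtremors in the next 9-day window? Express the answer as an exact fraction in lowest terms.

Total count: 3 + 1 + 7 + 5 + 6 + 7 + 1 = 30.
Total exposure: 7 days.
Posterior: α' = 17 + 30 = 47, β' = 11 + 7 = 18.
The posterior predictive for a window of length T is Negative Binomial with variance T·α'·(β'+T)/β'² = 9·47·27/324 = 141/4.

141/4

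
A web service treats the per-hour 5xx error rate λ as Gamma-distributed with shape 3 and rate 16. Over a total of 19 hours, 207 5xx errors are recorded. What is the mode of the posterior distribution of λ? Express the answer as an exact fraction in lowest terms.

Total count 207 over total exposure 19 hours.
Conjugate update: add total count to the shape and total exposure to the rate, giving Gamma(210, 35).
Posterior mode = (α'−1)/β' = 209/35.

209/35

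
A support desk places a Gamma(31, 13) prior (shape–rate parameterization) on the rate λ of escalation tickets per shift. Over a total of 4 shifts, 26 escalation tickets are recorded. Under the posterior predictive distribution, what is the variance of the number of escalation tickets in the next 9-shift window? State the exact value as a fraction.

13338/289

Total count 26 over total exposure 4 shifts.
By Gamma–Poisson conjugacy, the posterior is Gamma(α + Σx, β + Σt) = Gamma(31 + 26, 13 + 4) = Gamma(57, 17).
The posterior predictive for a window of length T is Negative Binomial with variance T·α'·(β'+T)/β'² = 9·57·26/289 = 13338/289.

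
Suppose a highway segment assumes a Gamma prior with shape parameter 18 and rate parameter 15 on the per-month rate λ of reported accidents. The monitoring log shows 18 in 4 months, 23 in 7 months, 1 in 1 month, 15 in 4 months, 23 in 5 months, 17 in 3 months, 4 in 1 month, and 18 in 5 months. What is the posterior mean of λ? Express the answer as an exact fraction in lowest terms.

137/45

Total count: 18 + 23 + 1 + 15 + 23 + 17 + 4 + 18 = 119.
Total exposure: 4 + 7 + 1 + 4 + 5 + 3 + 1 + 5 = 30 months.
Conjugate update: add total count to the shape and total exposure to the rate, giving Gamma(137, 45).
Posterior mean = α'/β' = 137/45.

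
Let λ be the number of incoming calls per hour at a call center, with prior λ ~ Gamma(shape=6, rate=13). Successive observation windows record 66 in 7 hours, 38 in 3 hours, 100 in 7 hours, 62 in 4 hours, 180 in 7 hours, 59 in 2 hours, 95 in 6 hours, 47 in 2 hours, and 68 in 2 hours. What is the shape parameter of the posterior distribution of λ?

721

Total count: 66 + 38 + 100 + 62 + 180 + 59 + 95 + 47 + 68 = 715.
Total exposure: 7 + 3 + 7 + 4 + 7 + 2 + 6 + 2 + 2 = 40 hours.
Gamma(α, β) with Poisson data over total exposure Σt gives posterior Gamma(α+Σx, β+Σt) = Gamma(721, 53).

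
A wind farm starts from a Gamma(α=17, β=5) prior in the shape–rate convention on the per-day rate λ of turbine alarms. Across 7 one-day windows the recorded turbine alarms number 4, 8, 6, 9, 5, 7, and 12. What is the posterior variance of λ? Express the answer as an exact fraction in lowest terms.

Total count: 4 + 8 + 6 + 9 + 5 + 7 + 12 = 51.
Total exposure: 7 days.
The Gamma prior is conjugate for the Poisson rate, so λ | data ~ Gamma(17+51, 5+7) = Gamma(68, 12).
Posterior variance = α'/β'² = 68/144 = 17/36.

17/36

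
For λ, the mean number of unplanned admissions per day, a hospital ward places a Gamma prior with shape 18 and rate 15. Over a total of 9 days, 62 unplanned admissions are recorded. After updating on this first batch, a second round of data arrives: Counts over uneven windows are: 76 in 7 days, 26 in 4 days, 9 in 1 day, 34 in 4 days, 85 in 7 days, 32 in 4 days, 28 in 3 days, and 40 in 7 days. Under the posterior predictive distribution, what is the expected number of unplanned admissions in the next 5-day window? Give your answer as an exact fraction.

2050/61

Total count 62 over total exposure 9 days.
After the first batch: Gamma(18 + 62, 15 + 9) = Gamma(80, 24).
Total count: 76 + 26 + 9 + 34 + 85 + 32 + 28 + 40 = 330.
Total exposure: 7 + 4 + 1 + 4 + 7 + 4 + 3 + 7 = 37 days.
After the second batch: Gamma(80 + 330, 24 + 37) = Gamma(410, 61).
Predictive mean over a 5-day window = T·E[λ|data] = 5·410/61 = 2050/61.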